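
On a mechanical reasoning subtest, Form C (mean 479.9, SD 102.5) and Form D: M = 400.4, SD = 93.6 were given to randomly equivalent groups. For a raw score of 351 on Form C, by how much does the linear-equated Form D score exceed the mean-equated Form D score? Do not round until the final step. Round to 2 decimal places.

Mean-equated: 351 + (400.4 − 479.9) = 271.50
Linear-equated: (93.6/102.5)(351 − 479.9) + 400.4 = 282.692
Difference = 282.692 − 271.50 = 11.19

11.19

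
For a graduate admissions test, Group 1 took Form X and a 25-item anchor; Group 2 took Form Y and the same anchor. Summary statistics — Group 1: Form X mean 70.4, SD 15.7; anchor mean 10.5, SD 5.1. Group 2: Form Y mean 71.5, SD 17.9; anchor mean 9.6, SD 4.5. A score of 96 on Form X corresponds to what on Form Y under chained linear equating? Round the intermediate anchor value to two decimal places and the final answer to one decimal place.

108.2

Form X → anchor (Group 1): v = (5.1/15.7)(96 − 70.4) + 10.5 = 18.82
anchor → Form Y (Group 2): y = (17.9/4.5)(18.82 − 9.6) + 71.5 = 108.2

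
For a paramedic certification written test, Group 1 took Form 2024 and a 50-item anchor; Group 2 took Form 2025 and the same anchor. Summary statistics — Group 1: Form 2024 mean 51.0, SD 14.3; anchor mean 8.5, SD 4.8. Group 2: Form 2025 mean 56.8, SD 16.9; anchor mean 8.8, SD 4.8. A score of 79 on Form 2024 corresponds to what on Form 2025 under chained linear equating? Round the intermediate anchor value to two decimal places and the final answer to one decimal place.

Form 2024 → anchor (Group 1): v = (4.8/14.3)(79 − 51.0) + 8.5 = 17.90
anchor → Form 2025 (Group 2): y = (16.9/4.8)(17.90 − 8.8) + 56.8 = 88.8

88.8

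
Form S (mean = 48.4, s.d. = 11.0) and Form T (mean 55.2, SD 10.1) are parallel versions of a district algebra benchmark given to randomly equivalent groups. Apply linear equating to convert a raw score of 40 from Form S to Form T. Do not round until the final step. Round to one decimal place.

47.5

Linear equating: y = (SD_Y/SD_X)(x − M_X) + M_Y
y = (10.1/11.0)(40 − 48.4) + 55.2
y = 0.918182 × -8.4 + 55.2 = -7.7127 + 55.2 = 47.5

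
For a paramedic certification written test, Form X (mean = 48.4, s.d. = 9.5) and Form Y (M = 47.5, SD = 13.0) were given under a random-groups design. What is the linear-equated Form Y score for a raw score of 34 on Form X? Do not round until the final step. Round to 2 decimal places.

Linear equating: y = (SD_Y/SD_X)(x − M_X) + M_Y
y = (13.0/9.5)(34 − 48.4) + 47.5
y = 1.368421 × -14.4 + 47.5 = -19.7053 + 47.5 = 27.79

27.79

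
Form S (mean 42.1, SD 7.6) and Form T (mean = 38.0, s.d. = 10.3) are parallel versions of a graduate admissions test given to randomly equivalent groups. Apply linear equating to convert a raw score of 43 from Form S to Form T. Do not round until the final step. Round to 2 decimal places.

39.22

Linear equating: y = (SD_Y/SD_X)(x − M_X) + M_Y
y = (10.3/7.6)(43 − 42.1) + 38.0
y = 1.355263 × 0.9 + 38.0 = 1.2197 + 38.0 = 39.22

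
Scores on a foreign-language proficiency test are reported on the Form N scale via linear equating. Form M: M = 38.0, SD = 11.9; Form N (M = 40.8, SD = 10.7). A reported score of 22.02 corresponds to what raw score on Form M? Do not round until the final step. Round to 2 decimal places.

Invert y = (SD_Y/SD_X)(x − M_X) + M_Y:
x = (SD_X/SD_Y)(y − M_Y) + M_X = (11.9/10.7)(22.02 − 40.8) + 38.0
x = 1.112150 × -18.780 + 38.0 = 17.11

17.11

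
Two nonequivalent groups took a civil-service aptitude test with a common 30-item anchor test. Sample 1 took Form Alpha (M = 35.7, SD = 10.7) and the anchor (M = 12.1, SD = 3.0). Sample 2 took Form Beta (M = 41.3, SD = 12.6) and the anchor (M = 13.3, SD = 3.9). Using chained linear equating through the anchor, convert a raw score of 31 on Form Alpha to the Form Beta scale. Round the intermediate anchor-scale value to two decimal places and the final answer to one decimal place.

33.2

Form Alpha → anchor (Sample 1): v = (3.0/10.7)(31 − 35.7) + 12.1 = 10.78
anchor → Form Beta (Sample 2): y = (12.6/3.9)(10.78 − 13.3) + 41.3 = 33.2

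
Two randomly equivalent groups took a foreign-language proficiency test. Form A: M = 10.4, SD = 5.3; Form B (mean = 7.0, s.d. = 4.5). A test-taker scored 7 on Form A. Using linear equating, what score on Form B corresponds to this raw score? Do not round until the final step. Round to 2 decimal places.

4.11

Linear equating: y = (SD_Y/SD_X)(x − M_X) + M_Y
y = (4.5/5.3)(7 − 10.4) + 7.0
y = 0.849057 × -3.4 + 7.0 = -2.8868 + 7.0 = 4.11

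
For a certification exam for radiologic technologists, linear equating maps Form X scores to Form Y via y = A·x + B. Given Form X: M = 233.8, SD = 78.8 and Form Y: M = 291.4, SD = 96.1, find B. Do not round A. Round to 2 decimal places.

6.27

A = SD_Y / SD_X = 96.1 / 78.8 = 1.219543
B = M_Y − A·M_X = 291.4 − 1.219543 × 233.8 = 6.27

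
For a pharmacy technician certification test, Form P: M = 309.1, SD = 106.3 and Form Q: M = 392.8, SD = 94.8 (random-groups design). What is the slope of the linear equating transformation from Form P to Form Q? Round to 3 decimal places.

A = SD_Y / SD_X = 94.8 / 106.3 = 0.892

0.892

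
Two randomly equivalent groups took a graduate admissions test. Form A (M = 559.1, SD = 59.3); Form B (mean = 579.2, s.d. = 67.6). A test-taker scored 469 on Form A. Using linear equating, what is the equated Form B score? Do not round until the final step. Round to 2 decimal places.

476.49

Linear equating: y = (SD_Y/SD_X)(x − M_X) + M_Y
y = (67.6/59.3)(469 − 559.1) + 579.2
y = 1.139966 × -90.1 + 579.2 = -102.7110 + 579.2 = 476.49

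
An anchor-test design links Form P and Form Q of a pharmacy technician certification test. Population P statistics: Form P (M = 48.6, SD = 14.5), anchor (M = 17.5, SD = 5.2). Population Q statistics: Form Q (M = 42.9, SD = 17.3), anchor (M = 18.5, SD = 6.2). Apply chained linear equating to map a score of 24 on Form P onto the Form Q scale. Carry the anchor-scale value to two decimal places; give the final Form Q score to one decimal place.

15.5

Form P → anchor (Population P): v = (5.2/14.5)(24 − 48.6) + 17.5 = 8.68
anchor → Form Q (Population Q): y = (17.3/6.2)(8.68 − 18.5) + 42.9 = 15.5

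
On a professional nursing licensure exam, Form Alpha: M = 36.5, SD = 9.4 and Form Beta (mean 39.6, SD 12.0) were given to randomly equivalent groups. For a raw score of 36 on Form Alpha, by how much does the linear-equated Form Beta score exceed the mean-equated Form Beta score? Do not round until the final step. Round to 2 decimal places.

-0.14

Mean-equated: 36 + (39.6 − 36.5) = 39.10
Linear-equated: (12.0/9.4)(36 − 36.5) + 39.6 = 38.962
Difference = 38.962 − 39.10 = -0.14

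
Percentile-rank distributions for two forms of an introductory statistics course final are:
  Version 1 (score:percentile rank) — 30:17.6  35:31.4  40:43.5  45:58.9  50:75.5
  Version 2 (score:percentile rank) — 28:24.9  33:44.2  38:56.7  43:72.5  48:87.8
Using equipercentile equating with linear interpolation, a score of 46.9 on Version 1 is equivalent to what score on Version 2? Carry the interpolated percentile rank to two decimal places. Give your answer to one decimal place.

PR of 46.9 on Version 1: 58.9 + (46.9 − 45)/(50 − 45) × (75.5 − 58.9) = 65.21
On Version 2, PR 65.21 falls between score 38 (PR 56.7) and 43 (PR 72.5).
Interpolate: 38 + (65.21 − 56.7)/(72.5 − 56.7) × (43 − 38) = 40.7

40.7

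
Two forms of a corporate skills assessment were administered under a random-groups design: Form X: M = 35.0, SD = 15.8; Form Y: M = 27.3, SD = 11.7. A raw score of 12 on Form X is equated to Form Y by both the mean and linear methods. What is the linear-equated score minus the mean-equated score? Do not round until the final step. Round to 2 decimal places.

5.97

Mean-equated: 12 + (27.3 − 35.0) = 4.30
Linear-equated: (11.7/15.8)(12 − 35.0) + 27.3 = 10.268
Difference = 10.268 − 4.30 = 5.97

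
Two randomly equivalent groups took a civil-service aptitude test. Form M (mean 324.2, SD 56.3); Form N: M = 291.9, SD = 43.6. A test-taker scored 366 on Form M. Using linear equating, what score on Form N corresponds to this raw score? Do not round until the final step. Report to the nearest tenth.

324.3

Linear equating: y = (SD_Y/SD_X)(x − M_X) + M_Y
y = (43.6/56.3)(366 − 324.2) + 291.9
y = 0.774423 × 41.8 + 291.9 = 32.3709 + 291.9 = 324.3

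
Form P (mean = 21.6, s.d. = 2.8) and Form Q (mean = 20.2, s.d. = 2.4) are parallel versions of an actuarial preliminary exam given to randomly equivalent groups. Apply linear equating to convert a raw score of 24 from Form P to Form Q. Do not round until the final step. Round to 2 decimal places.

22.26

Linear equating: y = (SD_Y/SD_X)(x − M_X) + M_Y
y = (2.4/2.8)(24 − 21.6) + 20.2
y = 0.857143 × 2.4 + 20.2 = 2.0571 + 20.2 = 22.26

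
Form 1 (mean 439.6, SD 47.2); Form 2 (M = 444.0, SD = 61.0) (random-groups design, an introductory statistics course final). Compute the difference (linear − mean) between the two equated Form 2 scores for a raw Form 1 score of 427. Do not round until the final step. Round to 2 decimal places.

-3.68

Mean-equated: 427 + (444.0 − 439.6) = 431.40
Linear-equated: (61.0/47.2)(427 − 439.6) + 444.0 = 427.716
Difference = 427.716 − 431.40 = -3.68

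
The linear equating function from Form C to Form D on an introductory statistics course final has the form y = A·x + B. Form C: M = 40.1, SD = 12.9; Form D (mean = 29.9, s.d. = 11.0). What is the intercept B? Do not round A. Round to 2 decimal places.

A = SD_Y / SD_X = 11.0 / 12.9 = 0.852713
B = M_Y − A·M_X = 29.9 − 0.852713 × 40.1 = -4.29

-4.29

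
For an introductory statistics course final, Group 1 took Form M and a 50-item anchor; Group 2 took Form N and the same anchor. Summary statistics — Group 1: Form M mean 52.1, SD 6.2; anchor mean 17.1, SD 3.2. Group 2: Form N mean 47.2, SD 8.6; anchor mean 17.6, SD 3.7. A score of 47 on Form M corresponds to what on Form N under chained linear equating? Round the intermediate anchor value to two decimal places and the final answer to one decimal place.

Form M → anchor (Group 1): v = (3.2/6.2)(47 − 52.1) + 17.1 = 14.47
anchor → Form N (Group 2): y = (8.6/3.7)(14.47 − 17.6) + 47.2 = 39.9

39.9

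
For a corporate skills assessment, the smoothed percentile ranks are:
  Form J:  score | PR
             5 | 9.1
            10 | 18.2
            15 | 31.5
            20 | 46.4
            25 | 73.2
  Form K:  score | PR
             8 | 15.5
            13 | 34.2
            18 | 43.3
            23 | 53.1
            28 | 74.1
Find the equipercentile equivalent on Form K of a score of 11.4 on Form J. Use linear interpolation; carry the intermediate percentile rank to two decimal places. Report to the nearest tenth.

PR of 11.4 on Form J: 18.2 + (11.4 − 10)/(15 − 10) × (31.5 − 18.2) = 21.92
On Form K, PR 21.92 falls between score 8 (PR 15.5) and 13 (PR 34.2).
Interpolate: 8 + (21.92 − 15.5)/(34.2 − 15.5) × (13 − 8) = 9.7

9.7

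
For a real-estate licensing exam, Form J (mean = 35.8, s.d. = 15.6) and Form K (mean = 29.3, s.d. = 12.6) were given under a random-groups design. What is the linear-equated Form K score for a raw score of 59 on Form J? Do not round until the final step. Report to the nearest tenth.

48.0

Linear equating: y = (SD_Y/SD_X)(x − M_X) + M_Y
y = (12.6/15.6)(59 − 35.8) + 29.3
y = 0.807692 × 23.2 + 29.3 = 18.7385 + 29.3 = 48.0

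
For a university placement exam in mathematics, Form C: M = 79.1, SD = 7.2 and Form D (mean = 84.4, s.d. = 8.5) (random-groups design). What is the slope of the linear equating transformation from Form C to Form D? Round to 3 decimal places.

1.181

A = SD_Y / SD_X = 8.5 / 7.2 = 1.181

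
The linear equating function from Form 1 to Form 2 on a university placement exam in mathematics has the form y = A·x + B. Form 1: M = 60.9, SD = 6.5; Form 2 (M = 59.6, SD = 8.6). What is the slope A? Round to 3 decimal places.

1.323

A = SD_Y / SD_X = 8.6 / 6.5 = 1.323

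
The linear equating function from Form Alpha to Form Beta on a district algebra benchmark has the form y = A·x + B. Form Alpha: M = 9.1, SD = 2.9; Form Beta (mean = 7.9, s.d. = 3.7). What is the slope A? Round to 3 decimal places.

A = SD_Y / SD_X = 3.7 / 2.9 = 1.276

1.276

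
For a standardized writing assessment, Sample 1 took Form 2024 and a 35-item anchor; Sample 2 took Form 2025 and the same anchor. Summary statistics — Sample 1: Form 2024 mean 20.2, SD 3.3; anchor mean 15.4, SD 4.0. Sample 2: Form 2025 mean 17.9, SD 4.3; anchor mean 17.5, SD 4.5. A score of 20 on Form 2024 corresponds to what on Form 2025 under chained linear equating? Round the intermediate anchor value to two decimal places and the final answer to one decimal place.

Form 2024 → anchor (Sample 1): v = (4.0/3.3)(20 − 20.2) + 15.4 = 15.16
anchor → Form 2025 (Sample 2): y = (4.3/4.5)(15.16 − 17.5) + 17.9 = 15.7

15.7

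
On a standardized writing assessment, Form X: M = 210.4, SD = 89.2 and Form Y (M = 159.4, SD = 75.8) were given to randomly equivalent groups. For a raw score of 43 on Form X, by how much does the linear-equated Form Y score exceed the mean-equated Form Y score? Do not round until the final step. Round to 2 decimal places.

Mean-equated: 43 + (159.4 − 210.4) = -8.00
Linear-equated: (75.8/89.2)(43 − 210.4) + 159.4 = 17.148
Difference = 17.148 − -8.00 = 25.15

25.15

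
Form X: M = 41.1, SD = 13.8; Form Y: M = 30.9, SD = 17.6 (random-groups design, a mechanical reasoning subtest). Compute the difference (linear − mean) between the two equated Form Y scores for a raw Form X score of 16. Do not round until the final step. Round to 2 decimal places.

-6.91

Mean-equated: 16 + (30.9 − 41.1) = 5.80
Linear-equated: (17.6/13.8)(16 − 41.1) + 30.9 = -1.112
Difference = -1.112 − 5.80 = -6.91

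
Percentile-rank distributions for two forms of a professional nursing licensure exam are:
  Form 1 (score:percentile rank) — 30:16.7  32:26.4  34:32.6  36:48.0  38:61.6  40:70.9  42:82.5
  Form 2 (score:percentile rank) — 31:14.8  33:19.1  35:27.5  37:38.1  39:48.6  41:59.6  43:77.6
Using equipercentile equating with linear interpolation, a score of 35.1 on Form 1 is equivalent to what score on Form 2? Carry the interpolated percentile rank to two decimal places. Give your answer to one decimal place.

PR of 35.1 on Form 1: 32.6 + (35.1 − 34)/(36 − 34) × (48.0 − 32.6) = 41.07
On Form 2, PR 41.07 falls between score 37 (PR 38.1) and 39 (PR 48.6).
Interpolate: 37 + (41.07 − 38.1)/(48.6 − 38.1) × (39 − 37) = 37.6

37.6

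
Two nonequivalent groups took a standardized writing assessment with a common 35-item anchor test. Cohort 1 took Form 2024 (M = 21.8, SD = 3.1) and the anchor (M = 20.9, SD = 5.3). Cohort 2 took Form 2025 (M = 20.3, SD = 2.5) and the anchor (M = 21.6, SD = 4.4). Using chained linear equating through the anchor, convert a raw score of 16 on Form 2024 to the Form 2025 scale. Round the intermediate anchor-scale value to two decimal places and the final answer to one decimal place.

14.3

Form 2024 → anchor (Cohort 1): v = (5.3/3.1)(16 − 21.8) + 20.9 = 10.98
anchor → Form 2025 (Cohort 2): y = (2.5/4.4)(10.98 − 21.6) + 20.3 = 14.3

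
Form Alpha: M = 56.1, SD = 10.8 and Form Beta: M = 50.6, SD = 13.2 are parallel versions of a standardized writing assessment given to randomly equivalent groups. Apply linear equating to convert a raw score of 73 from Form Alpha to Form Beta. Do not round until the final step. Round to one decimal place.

Linear equating: y = (SD_Y/SD_X)(x − M_X) + M_Y
y = (13.2/10.8)(73 − 56.1) + 50.6
y = 1.222222 × 16.9 + 50.6 = 20.6556 + 50.6 = 71.3

71.3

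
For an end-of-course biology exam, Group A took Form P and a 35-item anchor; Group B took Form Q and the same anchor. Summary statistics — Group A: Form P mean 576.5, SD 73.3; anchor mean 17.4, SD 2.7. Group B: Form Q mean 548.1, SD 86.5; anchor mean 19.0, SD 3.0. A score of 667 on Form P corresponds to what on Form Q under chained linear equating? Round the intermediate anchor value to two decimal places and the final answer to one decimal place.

598.0

Form P → anchor (Group A): v = (2.7/73.3)(667 − 576.5) + 17.4 = 20.73
anchor → Form Q (Group B): y = (86.5/3.0)(20.73 − 19.0) + 548.1 = 598.0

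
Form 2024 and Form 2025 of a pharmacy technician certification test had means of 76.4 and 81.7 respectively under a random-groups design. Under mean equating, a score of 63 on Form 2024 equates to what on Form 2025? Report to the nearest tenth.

68.3

Mean equating: y = x + (M_Y − M_X) = 63 + (81.7 − 76.4) = 68.3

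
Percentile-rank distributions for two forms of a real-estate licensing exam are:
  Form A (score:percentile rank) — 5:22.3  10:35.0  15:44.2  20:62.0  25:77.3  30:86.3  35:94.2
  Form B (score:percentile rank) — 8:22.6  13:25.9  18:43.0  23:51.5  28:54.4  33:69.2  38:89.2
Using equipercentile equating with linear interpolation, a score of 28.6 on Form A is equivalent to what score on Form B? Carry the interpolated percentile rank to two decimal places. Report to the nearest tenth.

PR of 28.6 on Form A: 77.3 + (28.6 − 25)/(30 − 25) × (86.3 − 77.3) = 83.78
On Form B, PR 83.78 falls between score 33 (PR 69.2) and 38 (PR 89.2).
Interpolate: 33 + (83.78 − 69.2)/(89.2 − 69.2) × (38 − 33) = 36.6

36.6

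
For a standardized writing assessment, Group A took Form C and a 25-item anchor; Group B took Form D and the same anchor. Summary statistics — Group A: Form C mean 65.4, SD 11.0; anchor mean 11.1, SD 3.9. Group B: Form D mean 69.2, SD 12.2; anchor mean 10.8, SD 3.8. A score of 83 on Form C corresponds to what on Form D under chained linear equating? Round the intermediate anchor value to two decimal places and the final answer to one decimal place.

Form C → anchor (Group A): v = (3.9/11.0)(83 − 65.4) + 11.1 = 17.34
anchor → Form D (Group B): y = (12.2/3.8)(17.34 − 10.8) + 69.2 = 90.2

90.2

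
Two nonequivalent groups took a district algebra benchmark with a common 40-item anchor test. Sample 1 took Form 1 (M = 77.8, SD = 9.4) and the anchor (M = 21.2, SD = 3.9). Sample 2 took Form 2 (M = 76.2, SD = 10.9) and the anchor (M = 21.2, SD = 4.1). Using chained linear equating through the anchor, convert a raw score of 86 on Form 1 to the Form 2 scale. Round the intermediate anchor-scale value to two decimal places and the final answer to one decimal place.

Form 1 → anchor (Sample 1): v = (3.9/9.4)(86 − 77.8) + 21.2 = 24.60
anchor → Form 2 (Sample 2): y = (10.9/4.1)(24.60 − 21.2) + 76.2 = 85.2

85.2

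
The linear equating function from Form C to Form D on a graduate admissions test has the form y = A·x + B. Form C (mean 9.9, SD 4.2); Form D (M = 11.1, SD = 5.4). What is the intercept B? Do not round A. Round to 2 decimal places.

A = SD_Y / SD_X = 5.4 / 4.2 = 1.285714
B = M_Y − A·M_X = 11.1 − 1.285714 × 9.9 = -1.63

-1.63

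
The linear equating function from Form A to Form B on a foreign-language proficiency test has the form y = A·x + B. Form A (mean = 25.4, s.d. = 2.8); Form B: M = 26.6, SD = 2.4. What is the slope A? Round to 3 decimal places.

0.857

A = SD_Y / SD_X = 2.4 / 2.8 = 0.857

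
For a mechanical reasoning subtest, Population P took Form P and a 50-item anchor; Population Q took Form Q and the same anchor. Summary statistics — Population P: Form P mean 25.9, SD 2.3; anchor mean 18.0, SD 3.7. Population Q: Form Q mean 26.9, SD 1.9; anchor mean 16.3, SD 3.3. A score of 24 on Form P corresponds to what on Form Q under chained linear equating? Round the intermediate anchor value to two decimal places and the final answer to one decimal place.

Form P → anchor (Population P): v = (3.7/2.3)(24 − 25.9) + 18.0 = 14.94
anchor → Form Q (Population Q): y = (1.9/3.3)(14.94 − 16.3) + 26.9 = 26.1

26.1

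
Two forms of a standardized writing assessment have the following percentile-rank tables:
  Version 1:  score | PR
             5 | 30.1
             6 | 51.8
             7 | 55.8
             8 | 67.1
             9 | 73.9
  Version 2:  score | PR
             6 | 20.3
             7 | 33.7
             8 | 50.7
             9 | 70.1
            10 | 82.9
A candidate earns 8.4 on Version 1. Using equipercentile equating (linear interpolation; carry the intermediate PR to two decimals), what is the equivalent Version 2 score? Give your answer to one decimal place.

PR of 8.4 on Version 1: 67.1 + (8.4 − 8)/(9 − 8) × (73.9 − 67.1) = 69.82
On Version 2, PR 69.82 falls between score 8 (PR 50.7) and 9 (PR 70.1).
Interpolate: 8 + (69.82 − 50.7)/(70.1 − 50.7) × (9 − 8) = 9.0

9.0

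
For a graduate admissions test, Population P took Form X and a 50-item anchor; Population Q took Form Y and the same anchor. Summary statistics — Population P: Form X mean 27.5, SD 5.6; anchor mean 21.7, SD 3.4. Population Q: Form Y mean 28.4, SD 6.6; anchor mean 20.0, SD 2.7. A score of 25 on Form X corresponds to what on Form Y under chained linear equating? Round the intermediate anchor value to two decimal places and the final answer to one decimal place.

28.8

Form X → anchor (Population P): v = (3.4/5.6)(25 − 27.5) + 21.7 = 20.18
anchor → Form Y (Population Q): y = (6.6/2.7)(20.18 − 20.0) + 28.4 = 28.8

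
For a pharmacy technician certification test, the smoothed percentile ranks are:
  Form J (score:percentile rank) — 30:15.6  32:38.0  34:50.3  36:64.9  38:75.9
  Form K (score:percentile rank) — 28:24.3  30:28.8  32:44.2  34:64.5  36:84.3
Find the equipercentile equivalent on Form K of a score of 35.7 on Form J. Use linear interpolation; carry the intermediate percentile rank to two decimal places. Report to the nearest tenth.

33.8

PR of 35.7 on Form J: 50.3 + (35.7 − 34)/(36 − 34) × (64.9 − 50.3) = 62.71
On Form K, PR 62.71 falls between score 32 (PR 44.2) and 34 (PR 64.5).
Interpolate: 32 + (62.71 − 44.2)/(64.5 − 44.2) × (34 − 32) = 33.8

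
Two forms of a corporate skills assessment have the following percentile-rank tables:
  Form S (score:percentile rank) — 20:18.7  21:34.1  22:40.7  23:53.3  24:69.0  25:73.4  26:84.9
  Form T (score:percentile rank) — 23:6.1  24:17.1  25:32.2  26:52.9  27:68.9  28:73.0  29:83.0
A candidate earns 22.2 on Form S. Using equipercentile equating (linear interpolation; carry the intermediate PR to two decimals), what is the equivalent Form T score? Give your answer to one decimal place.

PR of 22.2 on Form S: 40.7 + (22.2 − 22)/(23 − 22) × (53.3 − 40.7) = 43.22
On Form T, PR 43.22 falls between score 25 (PR 32.2) and 26 (PR 52.9).
Interpolate: 25 + (43.22 − 32.2)/(52.9 − 32.2) × (26 − 25) = 25.5

25.5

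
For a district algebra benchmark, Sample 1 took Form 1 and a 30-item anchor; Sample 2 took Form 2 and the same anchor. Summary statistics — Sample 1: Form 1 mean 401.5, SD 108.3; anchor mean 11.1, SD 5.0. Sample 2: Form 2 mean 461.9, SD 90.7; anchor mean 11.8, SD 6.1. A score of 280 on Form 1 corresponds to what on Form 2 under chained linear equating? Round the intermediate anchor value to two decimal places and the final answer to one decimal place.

Form 1 → anchor (Sample 1): v = (5.0/108.3)(280 − 401.5) + 11.1 = 5.49
anchor → Form 2 (Sample 2): y = (90.7/6.1)(5.49 − 11.8) + 461.9 = 368.1

368.1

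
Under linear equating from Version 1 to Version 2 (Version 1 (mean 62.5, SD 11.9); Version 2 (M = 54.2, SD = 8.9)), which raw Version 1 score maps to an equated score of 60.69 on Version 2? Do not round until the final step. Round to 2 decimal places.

71.18

Invert y = (SD_Y/SD_X)(x − M_X) + M_Y:
x = (SD_X/SD_Y)(y − M_Y) + M_X = (11.9/8.9)(60.69 − 54.2) + 62.5
x = 1.337079 × 6.490 + 62.5 = 71.18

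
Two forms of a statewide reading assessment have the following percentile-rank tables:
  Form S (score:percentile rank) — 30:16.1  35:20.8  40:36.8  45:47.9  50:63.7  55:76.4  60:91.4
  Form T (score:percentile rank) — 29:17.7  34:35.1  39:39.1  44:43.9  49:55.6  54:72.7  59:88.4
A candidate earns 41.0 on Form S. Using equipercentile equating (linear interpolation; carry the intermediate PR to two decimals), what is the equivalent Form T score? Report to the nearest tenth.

PR of 41.0 on Form S: 36.8 + (41.0 − 40)/(45 − 40) × (47.9 − 36.8) = 39.02
On Form T, PR 39.02 falls between score 34 (PR 35.1) and 39 (PR 39.1).
Interpolate: 34 + (39.02 − 35.1)/(39.1 − 35.1) × (39 − 34) = 38.9

38.9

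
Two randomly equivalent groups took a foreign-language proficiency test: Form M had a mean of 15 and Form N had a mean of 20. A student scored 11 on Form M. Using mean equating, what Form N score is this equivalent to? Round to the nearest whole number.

Mean equating: y = x + (M_Y − M_X) = 11 + (20 − 15) = 16

16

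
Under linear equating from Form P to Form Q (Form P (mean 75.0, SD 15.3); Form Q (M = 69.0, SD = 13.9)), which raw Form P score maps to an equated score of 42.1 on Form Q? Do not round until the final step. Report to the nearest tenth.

45.4

Invert y = (SD_Y/SD_X)(x − M_X) + M_Y:
x = (SD_X/SD_Y)(y − M_Y) + M_X = (15.3/13.9)(42.1 − 69.0) + 75.0
x = 1.100719 × -26.900 + 75.0 = 45.4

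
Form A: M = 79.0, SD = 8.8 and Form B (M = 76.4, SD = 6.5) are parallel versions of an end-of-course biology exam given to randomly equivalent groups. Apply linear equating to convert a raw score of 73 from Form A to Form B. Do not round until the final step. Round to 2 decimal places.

Linear equating: y = (SD_Y/SD_X)(x − M_X) + M_Y
y = (6.5/8.8)(73 − 79.0) + 76.4
y = 0.738636 × -6.0 + 76.4 = -4.4318 + 76.4 = 71.97

71.97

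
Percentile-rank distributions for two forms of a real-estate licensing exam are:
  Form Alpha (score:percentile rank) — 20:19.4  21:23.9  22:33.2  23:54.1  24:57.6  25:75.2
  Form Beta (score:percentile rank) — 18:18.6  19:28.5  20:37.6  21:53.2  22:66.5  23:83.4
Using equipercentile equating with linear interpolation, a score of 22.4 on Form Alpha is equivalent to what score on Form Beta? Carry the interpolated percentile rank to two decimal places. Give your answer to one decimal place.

20.3

PR of 22.4 on Form Alpha: 33.2 + (22.4 − 22)/(23 − 22) × (54.1 − 33.2) = 41.56
On Form Beta, PR 41.56 falls between score 20 (PR 37.6) and 21 (PR 53.2).
Interpolate: 20 + (41.56 − 37.6)/(53.2 − 37.6) × (21 − 20) = 20.3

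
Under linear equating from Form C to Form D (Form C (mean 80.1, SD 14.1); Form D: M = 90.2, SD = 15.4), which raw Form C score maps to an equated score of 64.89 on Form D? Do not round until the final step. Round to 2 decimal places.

56.93

Invert y = (SD_Y/SD_X)(x − M_X) + M_Y:
x = (SD_X/SD_Y)(y − M_Y) + M_X = (14.1/15.4)(64.89 − 90.2) + 80.1
x = 0.915584 × -25.310 + 80.1 = 56.93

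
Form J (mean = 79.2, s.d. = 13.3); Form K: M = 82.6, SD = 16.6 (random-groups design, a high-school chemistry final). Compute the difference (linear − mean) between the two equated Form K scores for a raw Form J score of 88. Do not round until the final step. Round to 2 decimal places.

Mean-equated: 88 + (82.6 − 79.2) = 91.40
Linear-equated: (16.6/13.3)(88 − 79.2) + 82.6 = 93.583
Difference = 93.583 − 91.40 = 2.18

2.18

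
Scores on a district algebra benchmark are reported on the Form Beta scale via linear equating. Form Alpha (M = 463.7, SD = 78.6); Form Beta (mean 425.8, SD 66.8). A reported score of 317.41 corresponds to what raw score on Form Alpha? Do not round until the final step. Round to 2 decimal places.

Invert y = (SD_Y/SD_X)(x − M_X) + M_Y:
x = (SD_X/SD_Y)(y − M_Y) + M_X = (78.6/66.8)(317.41 − 425.8) + 463.7
x = 1.176647 × -108.390 + 463.7 = 336.16

336.16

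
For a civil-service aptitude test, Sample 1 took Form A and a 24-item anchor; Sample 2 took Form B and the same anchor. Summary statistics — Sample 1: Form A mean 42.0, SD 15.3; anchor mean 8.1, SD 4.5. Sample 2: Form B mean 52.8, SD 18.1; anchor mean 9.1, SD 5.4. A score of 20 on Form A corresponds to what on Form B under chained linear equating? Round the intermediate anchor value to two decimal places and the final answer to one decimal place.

27.8

Form A → anchor (Sample 1): v = (4.5/15.3)(20 − 42.0) + 8.1 = 1.63
anchor → Form B (Sample 2): y = (18.1/5.4)(1.63 − 9.1) + 52.8 = 27.8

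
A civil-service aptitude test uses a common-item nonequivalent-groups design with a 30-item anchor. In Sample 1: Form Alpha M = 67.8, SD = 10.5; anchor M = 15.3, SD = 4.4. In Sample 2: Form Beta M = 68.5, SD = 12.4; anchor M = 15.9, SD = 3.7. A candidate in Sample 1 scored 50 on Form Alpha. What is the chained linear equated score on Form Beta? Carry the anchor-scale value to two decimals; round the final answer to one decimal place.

Form Alpha → anchor (Sample 1): v = (4.4/10.5)(50 − 67.8) + 15.3 = 7.84
anchor → Form Beta (Sample 2): y = (12.4/3.7)(7.84 − 15.9) + 68.5 = 41.5

41.5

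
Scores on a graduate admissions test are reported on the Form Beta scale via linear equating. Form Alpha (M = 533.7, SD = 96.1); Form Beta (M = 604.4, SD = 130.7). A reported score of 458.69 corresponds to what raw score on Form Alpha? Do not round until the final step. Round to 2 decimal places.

426.56

Invert y = (SD_Y/SD_X)(x − M_X) + M_Y:
x = (SD_X/SD_Y)(y − M_Y) + M_X = (96.1/130.7)(458.69 − 604.4) + 533.7
x = 0.735272 × -145.710 + 533.7 = 426.56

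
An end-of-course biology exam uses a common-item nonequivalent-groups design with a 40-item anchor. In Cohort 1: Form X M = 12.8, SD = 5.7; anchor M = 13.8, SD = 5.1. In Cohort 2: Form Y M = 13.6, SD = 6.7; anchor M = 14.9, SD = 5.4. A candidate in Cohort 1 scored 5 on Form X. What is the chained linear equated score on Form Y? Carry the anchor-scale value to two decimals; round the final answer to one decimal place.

Form X → anchor (Cohort 1): v = (5.1/5.7)(5 − 12.8) + 13.8 = 6.82
anchor → Form Y (Cohort 2): y = (6.7/5.4)(6.82 − 14.9) + 13.6 = 3.6

3.6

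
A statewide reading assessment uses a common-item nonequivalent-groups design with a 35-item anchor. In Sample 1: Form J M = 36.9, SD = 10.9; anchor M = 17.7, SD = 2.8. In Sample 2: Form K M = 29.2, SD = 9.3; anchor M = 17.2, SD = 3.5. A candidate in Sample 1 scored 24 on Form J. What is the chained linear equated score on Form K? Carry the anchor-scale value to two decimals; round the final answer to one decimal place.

21.7

Form J → anchor (Sample 1): v = (2.8/10.9)(24 − 36.9) + 17.7 = 14.39
anchor → Form K (Sample 2): y = (9.3/3.5)(14.39 − 17.2) + 29.2 = 21.7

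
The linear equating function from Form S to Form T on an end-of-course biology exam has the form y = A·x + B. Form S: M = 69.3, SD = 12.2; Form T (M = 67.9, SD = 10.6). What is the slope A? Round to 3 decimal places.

A = SD_Y / SD_X = 10.6 / 12.2 = 0.869

0.869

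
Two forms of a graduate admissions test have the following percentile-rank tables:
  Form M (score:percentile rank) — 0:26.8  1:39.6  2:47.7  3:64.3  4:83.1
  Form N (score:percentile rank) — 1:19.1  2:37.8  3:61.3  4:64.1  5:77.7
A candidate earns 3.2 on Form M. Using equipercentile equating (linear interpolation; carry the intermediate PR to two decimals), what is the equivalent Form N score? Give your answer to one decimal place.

PR of 3.2 on Form M: 64.3 + (3.2 − 3)/(4 − 3) × (83.1 − 64.3) = 68.06
On Form N, PR 68.06 falls between score 4 (PR 64.1) and 5 (PR 77.7).
Interpolate: 4 + (68.06 − 64.1)/(77.7 − 64.1) × (5 − 4) = 4.3

4.3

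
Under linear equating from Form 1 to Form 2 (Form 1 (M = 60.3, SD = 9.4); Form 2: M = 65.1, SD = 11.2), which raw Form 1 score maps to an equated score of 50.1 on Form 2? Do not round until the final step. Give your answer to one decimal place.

47.7

Invert y = (SD_Y/SD_X)(x − M_X) + M_Y:
x = (SD_X/SD_Y)(y − M_Y) + M_X = (9.4/11.2)(50.1 − 65.1) + 60.3
x = 0.839286 × -15.000 + 60.3 = 47.7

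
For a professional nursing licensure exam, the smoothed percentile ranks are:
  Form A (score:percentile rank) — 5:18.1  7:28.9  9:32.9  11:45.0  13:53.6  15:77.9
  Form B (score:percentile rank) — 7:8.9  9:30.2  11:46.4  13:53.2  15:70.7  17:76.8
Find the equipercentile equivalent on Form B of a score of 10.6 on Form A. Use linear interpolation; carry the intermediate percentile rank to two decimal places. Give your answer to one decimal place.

10.5

PR of 10.6 on Form A: 32.9 + (10.6 − 9)/(11 − 9) × (45.0 − 32.9) = 42.58
On Form B, PR 42.58 falls between score 9 (PR 30.2) and 11 (PR 46.4).
Interpolate: 9 + (42.58 − 30.2)/(46.4 − 30.2) × (11 − 9) = 10.5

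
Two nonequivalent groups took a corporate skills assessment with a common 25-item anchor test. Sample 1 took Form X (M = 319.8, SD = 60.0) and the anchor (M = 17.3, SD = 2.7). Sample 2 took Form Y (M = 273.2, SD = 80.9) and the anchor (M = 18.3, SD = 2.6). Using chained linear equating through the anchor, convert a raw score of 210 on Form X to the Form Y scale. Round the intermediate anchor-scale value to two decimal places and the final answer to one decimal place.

88.4

Form X → anchor (Sample 1): v = (2.7/60.0)(210 − 319.8) + 17.3 = 12.36
anchor → Form Y (Sample 2): y = (80.9/2.6)(12.36 − 18.3) + 273.2 = 88.4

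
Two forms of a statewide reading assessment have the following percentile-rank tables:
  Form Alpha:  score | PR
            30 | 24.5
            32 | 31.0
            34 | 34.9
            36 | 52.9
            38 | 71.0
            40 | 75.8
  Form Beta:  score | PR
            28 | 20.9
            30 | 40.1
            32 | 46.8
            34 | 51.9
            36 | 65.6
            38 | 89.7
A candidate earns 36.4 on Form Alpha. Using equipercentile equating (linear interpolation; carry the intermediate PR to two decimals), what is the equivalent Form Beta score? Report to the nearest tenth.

34.7

PR of 36.4 on Form Alpha: 52.9 + (36.4 − 36)/(38 − 36) × (71.0 − 52.9) = 56.52
On Form Beta, PR 56.52 falls between score 34 (PR 51.9) and 36 (PR 65.6).
Interpolate: 34 + (56.52 − 51.9)/(65.6 − 51.9) × (36 − 34) = 34.7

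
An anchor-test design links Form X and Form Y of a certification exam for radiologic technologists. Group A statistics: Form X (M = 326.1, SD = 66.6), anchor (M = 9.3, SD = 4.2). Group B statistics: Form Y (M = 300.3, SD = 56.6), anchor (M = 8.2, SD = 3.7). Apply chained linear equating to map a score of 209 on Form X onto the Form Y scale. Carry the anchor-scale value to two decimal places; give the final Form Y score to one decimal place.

204.2

Form X → anchor (Group A): v = (4.2/66.6)(209 − 326.1) + 9.3 = 1.92
anchor → Form Y (Group B): y = (56.6/3.7)(1.92 − 8.2) + 300.3 = 204.2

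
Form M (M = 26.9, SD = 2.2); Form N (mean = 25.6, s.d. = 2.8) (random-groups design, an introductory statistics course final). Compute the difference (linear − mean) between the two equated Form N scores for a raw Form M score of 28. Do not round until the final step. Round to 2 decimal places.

0.30

Mean-equated: 28 + (25.6 − 26.9) = 26.70
Linear-equated: (2.8/2.2)(28 − 26.9) + 25.6 = 27.000
Difference = 27.000 − 26.70 = 0.30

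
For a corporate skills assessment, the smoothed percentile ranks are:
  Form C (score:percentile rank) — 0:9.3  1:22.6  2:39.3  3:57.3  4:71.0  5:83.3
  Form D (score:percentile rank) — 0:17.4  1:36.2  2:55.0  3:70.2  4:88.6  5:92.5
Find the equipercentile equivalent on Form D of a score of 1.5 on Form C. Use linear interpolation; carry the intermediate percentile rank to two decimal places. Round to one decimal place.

0.7

PR of 1.5 on Form C: 22.6 + (1.5 − 1)/(2 − 1) × (39.3 − 22.6) = 30.95
On Form D, PR 30.95 falls between score 0 (PR 17.4) and 1 (PR 36.2).
Interpolate: 0 + (30.95 − 17.4)/(36.2 − 17.4) × (1 − 0) = 0.7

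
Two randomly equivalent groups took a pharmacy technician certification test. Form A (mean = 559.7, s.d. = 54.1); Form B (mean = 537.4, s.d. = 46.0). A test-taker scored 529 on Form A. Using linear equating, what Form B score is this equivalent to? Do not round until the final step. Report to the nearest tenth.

511.3

Linear equating: y = (SD_Y/SD_X)(x − M_X) + M_Y
y = (46.0/54.1)(529 − 559.7) + 537.4
y = 0.850277 × -30.7 + 537.4 = -26.1035 + 537.4 = 511.3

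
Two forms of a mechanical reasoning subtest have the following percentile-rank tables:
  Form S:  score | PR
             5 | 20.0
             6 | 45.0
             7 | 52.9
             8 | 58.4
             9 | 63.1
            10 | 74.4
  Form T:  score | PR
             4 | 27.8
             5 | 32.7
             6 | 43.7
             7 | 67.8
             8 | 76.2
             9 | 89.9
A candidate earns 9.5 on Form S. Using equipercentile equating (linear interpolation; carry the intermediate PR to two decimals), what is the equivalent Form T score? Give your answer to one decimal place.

7.1

PR of 9.5 on Form S: 63.1 + (9.5 − 9)/(10 − 9) × (74.4 − 63.1) = 68.75
On Form T, PR 68.75 falls between score 7 (PR 67.8) and 8 (PR 76.2).
Interpolate: 7 + (68.75 − 67.8)/(76.2 − 67.8) × (8 − 7) = 7.1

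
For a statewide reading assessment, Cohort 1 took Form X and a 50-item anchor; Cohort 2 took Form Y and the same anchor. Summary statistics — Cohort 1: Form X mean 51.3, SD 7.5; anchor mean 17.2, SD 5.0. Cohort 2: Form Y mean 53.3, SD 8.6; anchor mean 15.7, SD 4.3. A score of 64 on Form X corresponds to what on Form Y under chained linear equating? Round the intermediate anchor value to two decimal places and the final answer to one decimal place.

73.2

Form X → anchor (Cohort 1): v = (5.0/7.5)(64 − 51.3) + 17.2 = 25.67
anchor → Form Y (Cohort 2): y = (8.6/4.3)(25.67 − 15.7) + 53.3 = 73.2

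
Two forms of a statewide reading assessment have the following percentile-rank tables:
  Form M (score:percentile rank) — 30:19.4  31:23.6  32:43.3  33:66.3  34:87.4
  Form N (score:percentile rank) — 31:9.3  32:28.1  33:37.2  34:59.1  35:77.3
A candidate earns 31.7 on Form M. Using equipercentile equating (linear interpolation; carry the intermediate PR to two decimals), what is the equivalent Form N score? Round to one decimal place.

PR of 31.7 on Form M: 23.6 + (31.7 − 31)/(32 − 31) × (43.3 − 23.6) = 37.39
On Form N, PR 37.39 falls between score 33 (PR 37.2) and 34 (PR 59.1).
Interpolate: 33 + (37.39 − 37.2)/(59.1 − 37.2) × (34 − 33) = 33.0

33.0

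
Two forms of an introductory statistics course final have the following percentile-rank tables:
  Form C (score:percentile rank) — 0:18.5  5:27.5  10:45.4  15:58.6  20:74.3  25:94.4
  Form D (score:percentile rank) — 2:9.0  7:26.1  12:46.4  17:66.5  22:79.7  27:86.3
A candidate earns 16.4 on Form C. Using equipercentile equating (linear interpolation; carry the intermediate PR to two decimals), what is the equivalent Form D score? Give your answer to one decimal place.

PR of 16.4 on Form C: 58.6 + (16.4 − 15)/(20 − 15) × (74.3 − 58.6) = 63.00
On Form D, PR 63.00 falls between score 12 (PR 46.4) and 17 (PR 66.5).
Interpolate: 12 + (63.00 − 46.4)/(66.5 − 46.4) × (17 − 12) = 16.1

16.1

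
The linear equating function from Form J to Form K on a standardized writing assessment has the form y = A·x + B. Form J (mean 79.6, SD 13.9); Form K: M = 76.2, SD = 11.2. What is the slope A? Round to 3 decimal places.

0.806

A = SD_Y / SD_X = 11.2 / 13.9 = 0.806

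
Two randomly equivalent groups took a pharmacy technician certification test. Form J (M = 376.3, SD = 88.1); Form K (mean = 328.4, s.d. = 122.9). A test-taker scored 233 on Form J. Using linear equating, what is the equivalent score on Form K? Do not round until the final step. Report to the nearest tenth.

128.5

Linear equating: y = (SD_Y/SD_X)(x − M_X) + M_Y
y = (122.9/88.1)(233 − 376.3) + 328.4
y = 1.395006 × -143.3 + 328.4 = -199.9043 + 328.4 = 128.5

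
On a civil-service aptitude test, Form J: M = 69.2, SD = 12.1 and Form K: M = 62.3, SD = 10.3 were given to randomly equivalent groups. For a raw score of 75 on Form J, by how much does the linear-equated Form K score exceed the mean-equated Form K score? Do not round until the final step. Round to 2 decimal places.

-0.86

Mean-equated: 75 + (62.3 − 69.2) = 68.10
Linear-equated: (10.3/12.1)(75 − 69.2) + 62.3 = 67.237
Difference = 67.237 − 68.10 = -0.86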